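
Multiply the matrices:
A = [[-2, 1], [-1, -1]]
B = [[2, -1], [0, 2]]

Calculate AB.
[[-4, 4], [-2, -1]]

Each entry (i,j) of AB = sum over k of A[i][k]*B[k][j].
(AB)[0][0] = (-2)*(2) + (1)*(0) = -4
(AB)[0][1] = (-2)*(-1) + (1)*(2) = 4
(AB)[1][0] = (-1)*(2) + (-1)*(0) = -2
(AB)[1][1] = (-1)*(-1) + (-1)*(2) = -1
AB = [[-4, 4], [-2, -1]]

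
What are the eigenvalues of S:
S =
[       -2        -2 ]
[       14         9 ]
λ = 2, 5

Solve det(S - λI) = 0. For a 2×2 matrix the characteristic equation is λ² - (trace)λ + det = 0.
trace(S) = a + d = -2 + 9 = 7.
det(S) = a*d - b*c = (-2)*(9) - (-2)*(14) = -18 + 28 = 10.
Characteristic equation: λ² - (7)λ + (10) = 0.
Discriminant = (7)² - 4*(10) = 49 - 40 = 9.
λ = (7 ± √9) / 2 = (7 ± 3) / 2 = 2, 5.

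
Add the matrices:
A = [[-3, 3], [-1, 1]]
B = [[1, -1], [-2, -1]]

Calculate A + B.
[[-2, 2], [-3, 0]]

Add corresponding elements:
(-3)+(1)=-2
(3)+(-1)=2
(-1)+(-2)=-3
(1)+(-1)=0
A + B = [[-2, 2], [-3, 0]]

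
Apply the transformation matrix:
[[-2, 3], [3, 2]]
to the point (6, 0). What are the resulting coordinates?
(-12, 18)

Matrix multiplication:
[[-2, 3], [3, 2]] × [6, 0]ᵀ
= [-2×6 + 3×0, 3×6 + 2×0]ᵀ
= [-12.0000, 18.0000]ᵀ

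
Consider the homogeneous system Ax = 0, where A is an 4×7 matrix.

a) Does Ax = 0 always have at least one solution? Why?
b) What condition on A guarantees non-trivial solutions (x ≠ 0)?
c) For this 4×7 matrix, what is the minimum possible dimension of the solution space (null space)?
a) Yes, x = 0 is always a solution. b) When A has linearly dependent columns (rank < n). c) Minimum nullity = 3.

a) x = 0 satisfies A·0 = 0, so the zero vector is always a solution.
b) Non-trivial solutions exist iff the columns of A are linearly dependent, equivalently rank(A) < n (the number of columns).
c) By rank-nullity, rank(A) + nullity(A) = n = 7. Since A has only 4 rows, rank(A) ≤ 4, so nullity(A) ≥ 7 - 4 = 3.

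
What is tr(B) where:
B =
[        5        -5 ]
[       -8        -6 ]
tr(B) = 5 - 6 = -1

The trace of a square matrix is the sum of its diagonal entries.
Diagonal entries of B: B[0][0] = 5, B[1][1] = -6.
tr(B) = 5 - 6 = -1.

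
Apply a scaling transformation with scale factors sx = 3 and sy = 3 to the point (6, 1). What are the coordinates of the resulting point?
(18, 3)

Scaling matrix:
[[3, 0], [0, 3]]
Result: (6 × 3, 1 × 3) = (18, 3)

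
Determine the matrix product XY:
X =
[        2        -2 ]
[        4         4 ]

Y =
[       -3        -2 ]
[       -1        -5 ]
XY =
[       -4         6 ]
[      -16       -28 ]

Matrix multiplication: (XY)[i][j] = sum over k of X[i][k] * Y[k][j].
  (XY)[0][0] = (2)*(-3) + (-2)*(-1) = -4
  (XY)[0][1] = (2)*(-2) + (-2)*(-5) = 6
  (XY)[1][0] = (4)*(-3) + (4)*(-1) = -16
  (XY)[1][1] = (4)*(-2) + (4)*(-5) = -28
XY =
[       -4         6 ]
[      -16       -28 ]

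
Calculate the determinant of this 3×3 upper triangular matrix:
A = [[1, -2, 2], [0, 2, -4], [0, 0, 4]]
8

The determinant of a triangular matrix is the product of its diagonal entries (the off-diagonal entries above the diagonal do not affect it).
det(A) = (1) * (2) * (4) = 8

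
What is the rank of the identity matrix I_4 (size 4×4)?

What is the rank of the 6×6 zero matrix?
rank(I_4) = 4, rank(0) = 0

The identity I_4 has 4 columns that are the standard basis vectors e_1, …, e_4. These are linearly independent, so all 4 columns are pivots and rank(I_4) = 4.
The 6×6 zero matrix has every entry zero, so every row is the zero row and there are no pivots; rank(0) = 0.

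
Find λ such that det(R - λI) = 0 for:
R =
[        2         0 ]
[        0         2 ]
λ = 2, 2

Solve det(R - λI) = 0. For a 2×2 matrix the characteristic equation is λ² - (trace)λ + det = 0.
trace(R) = a + d = 2 + 2 = 4.
det(R) = a*d - b*c = (2)*(2) - (0)*(0) = 4 - 0 = 4.
Characteristic equation: λ² - (4)λ + (4) = 0.
Discriminant = (4)² - 4*(4) = 16 - 16 = 0.
λ = (4 ± √0) / 2 = (4 ± 0) / 2 = 2, 2.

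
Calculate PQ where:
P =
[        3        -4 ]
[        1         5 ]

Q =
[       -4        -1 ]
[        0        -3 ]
PQ =
[      -12         9 ]
[       -4       -16 ]

Matrix multiplication: (PQ)[i][j] = sum over k of P[i][k] * Q[k][j].
  (PQ)[0][0] = (3)*(-4) + (-4)*(0) = -12
  (PQ)[0][1] = (3)*(-1) + (-4)*(-3) = 9
  (PQ)[1][0] = (1)*(-4) + (5)*(0) = -4
  (PQ)[1][1] = (1)*(-1) + (5)*(-3) = -16
PQ =
[      -12         9 ]
[       -4       -16 ]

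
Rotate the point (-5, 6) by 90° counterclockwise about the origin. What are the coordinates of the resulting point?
(-6, -5)

Rotation matrix R(θ) = [[cos θ, -sin θ], [sin θ, cos θ]]; for θ = 90°:
R = [[0, -1], [1, 0]]
Result: R × [-5, 6]ᵀ = [0·-5 + (-1)·6, 1·-5 + (0)·6]ᵀ = (-6, -5)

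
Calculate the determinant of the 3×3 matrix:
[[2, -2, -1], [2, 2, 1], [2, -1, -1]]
-4

Expansion along first row:
det = 2·det([[2,1],[-1,-1]]) - -2·det([[2,1],[2,-1]]) + -1·det([[2,2],[2,-1]])
    = 2·(2·-1 - 1·-1) - -2·(2·-1 - 1·2) + -1·(2·-1 - 2·2)
    = 2·-1 - -2·-4 + -1·-6
    = -2 + -8 + 6 = -4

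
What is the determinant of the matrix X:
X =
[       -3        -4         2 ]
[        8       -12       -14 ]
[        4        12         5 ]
det(X) = 348

Expand along row 0 (cofactor expansion): det(X) = a*(e*i - f*h) - b*(d*i - f*g) + c*(d*h - e*g), where the 3×3 is [[a, b, c], [d, e, f], [g, h, i]].
Minor M_00 = (-12)*(5) - (-14)*(12) = -60 + 168 = 108.
Minor M_01 = (8)*(5) - (-14)*(4) = 40 + 56 = 96.
Minor M_02 = (8)*(12) - (-12)*(4) = 96 + 48 = 144.
det(X) = (-3)*(108) - (-4)*(96) + (2)*(144) = -324 + 384 + 288 = 348.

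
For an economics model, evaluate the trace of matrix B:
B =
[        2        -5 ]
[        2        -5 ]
tr(B) = 2 - 5 = -3

The trace of a square matrix is the sum of its diagonal entries.
Diagonal entries of B: B[0][0] = 2, B[1][1] = -5.
tr(B) = 2 - 5 = -3.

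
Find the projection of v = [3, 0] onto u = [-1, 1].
[3/2, -3/2]

The projection of v onto u is proj_u(v) = ((v·u) / (u·u)) · u.
v·u = (3)*(-1) + (0)*(1) = -3.
u·u = (-1)*(-1) + (1)*(1) = 2.
coefficient = -3 / 2 = -3/2.
proj_u(v) = -3/2 · [-1, 1] = [3/2, -3/2].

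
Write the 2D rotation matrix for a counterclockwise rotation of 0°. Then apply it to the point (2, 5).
R = [[1, 0], [0, 1]]; R·(2, 5) = (2, 5)

Rotation matrix formula: R(θ) = [[cos θ, -sin θ], [sin θ, cos θ]]
For θ = 0°:
cos(0°) = 1
sin(0°) = 0
R = [[1, 0], [0, 1]]
Apply to (2, 5): [1·2 + (0)·5, 0·2 + 1·5] = (2, 5)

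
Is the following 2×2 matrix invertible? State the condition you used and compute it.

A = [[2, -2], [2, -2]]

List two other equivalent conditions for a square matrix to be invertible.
No, not invertible; det(A) = 0 (two rows are equal, so the rows are linearly dependent). Equivalent conditions (failing for this A): rank(A) < 2; Ax = 0 has non-trivial solutions; 0 is an eigenvalue; the columns are linearly dependent.

To check invertibility, compute det(A).
In this matrix, row 0 and the last row are identical, so one row is a scalar multiple of another and the rows are linearly dependent.
A matrix with linearly dependent rows has det = 0 and is not invertible.
Equivalent failed conditions:
- rank(A) < 2.
- Ax = 0 has non-trivial solutions.
- 0 is an eigenvalue.
- The columns are linearly dependent.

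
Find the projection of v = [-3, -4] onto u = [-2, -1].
[-4, -2]

The projection of v onto u is proj_u(v) = ((v·u) / (u·u)) · u.
v·u = (-3)*(-2) + (-4)*(-1) = 10.
u·u = (-2)*(-2) + (-1)*(-1) = 5.
coefficient = 10 / 5 = 2.
proj_u(v) = 2 · [-2, -1] = [-4, -2].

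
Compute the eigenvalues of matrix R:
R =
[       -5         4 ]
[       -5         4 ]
λ = -1, 0

Solve det(R - λI) = 0. For a 2×2 matrix the characteristic equation is λ² - (trace)λ + det = 0.
trace(R) = a + d = -5 + 4 = -1.
det(R) = a*d - b*c = (-5)*(4) - (4)*(-5) = -20 + 20 = 0.
Characteristic equation: λ² - (-1)λ + (0) = 0.
Discriminant = (-1)² - 4*(0) = 1 - 0 = 1.
λ = (-1 ± √1) / 2 = (-1 ± 1) / 2 = -1, 0.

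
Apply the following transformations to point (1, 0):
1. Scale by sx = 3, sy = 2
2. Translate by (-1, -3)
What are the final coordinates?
(2, -3)

Step 1: Scale (1, 0) by (sx, sy) = (3, 2) → (3, 0)
Step 2: Translate by (-1, -3) → (2, -3)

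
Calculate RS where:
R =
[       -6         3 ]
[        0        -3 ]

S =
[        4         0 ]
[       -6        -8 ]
RS =
[      -42       -24 ]
[       18        24 ]

Matrix multiplication: (RS)[i][j] = sum over k of R[i][k] * S[k][j].
  (RS)[0][0] = (-6)*(4) + (3)*(-6) = -42
  (RS)[0][1] = (-6)*(0) + (3)*(-8) = -24
  (RS)[1][0] = (0)*(4) + (-3)*(-6) = 18
  (RS)[1][1] = (0)*(0) + (-3)*(-8) = 24
RS =
[      -42       -24 ]
[       18        24 ]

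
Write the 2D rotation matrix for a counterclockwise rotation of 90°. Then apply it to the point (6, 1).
R = [[0, -1], [1, 0]]; R·(6, 1) = (-1, 6)

Rotation matrix formula: R(θ) = [[cos θ, -sin θ], [sin θ, cos θ]]
For θ = 90°:
cos(90°) = 0
sin(90°) = 1
R = [[0, -1], [1, 0]]
Apply to (6, 1): [0·6 + (-1)·1, 1·6 + 0·1] = (-1, 6)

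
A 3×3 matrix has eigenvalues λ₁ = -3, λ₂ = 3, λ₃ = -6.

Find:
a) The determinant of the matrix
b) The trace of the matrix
det = 54, trace = -6

Two standard eigenvalue identities:
- det(A) equals the product of the eigenvalues (counted with multiplicity).
- trace(A) equals the sum of the eigenvalues.
det(A) = (-3)*(3)*(-6) = 54.
trace(A) = -3 + 3 - 6 = -6.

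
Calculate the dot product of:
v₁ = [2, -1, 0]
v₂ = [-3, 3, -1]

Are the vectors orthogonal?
-9, No

The dot product is the sum of products of corresponding components.
v₁·v₂ = (2)*(-3) + (-1)*(3) + (0)*(-1) = -6 - 3 + 0 = -9.
Two vectors are orthogonal iff their dot product is 0; here the dot product is -9, so the vectors are not orthogonal.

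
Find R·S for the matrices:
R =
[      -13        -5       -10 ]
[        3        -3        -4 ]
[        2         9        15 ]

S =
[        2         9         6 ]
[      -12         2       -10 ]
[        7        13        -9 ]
RS =
[      -36      -257        62 ]
[       14       -31        84 ]
[        1       231      -213 ]

Matrix multiplication: (RS)[i][j] = sum over k of R[i][k] * S[k][j].
  (RS)[0][0] = (-13)*(2) + (-5)*(-12) + (-10)*(7) = -36
  (RS)[0][1] = (-13)*(9) + (-5)*(2) + (-10)*(13) = -257
  (RS)[0][2] = (-13)*(6) + (-5)*(-10) + (-10)*(-9) = 62
  (RS)[1][0] = (3)*(2) + (-3)*(-12) + (-4)*(7) = 14
  (RS)[1][1] = (3)*(9) + (-3)*(2) + (-4)*(13) = -31
  (RS)[1][2] = (3)*(6) + (-3)*(-10) + (-4)*(-9) = 84
  (RS)[2][0] = (2)*(2) + (9)*(-12) + (15)*(7) = 1
  (RS)[2][1] = (2)*(9) + (9)*(2) + (15)*(13) = 231
  (RS)[2][2] = (2)*(6) + (9)*(-10) + (15)*(-9) = -213
RS =
[      -36      -257        62 ]
[       14       -31        84 ]
[        1       231      -213 ]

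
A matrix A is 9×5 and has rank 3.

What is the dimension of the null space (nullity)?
2

The rank-nullity theorem for an m×n matrix states:
rank(A) + nullity(A) = n (the number of columns).
Here n = 5 and rank(A) = 3, so nullity(A) = 5 - 3 = 2.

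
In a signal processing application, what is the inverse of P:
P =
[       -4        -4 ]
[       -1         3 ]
det(P) = -16
P⁻¹ =
[    -3/16      -1/4 ]
[    -1/16       1/4 ]

For a 2×2 matrix P = [[a, b], [c, d]] with det(P) ≠ 0, P⁻¹ = (1/det(P)) * [[d, -b], [-c, a]].
det(P) = (-4)*(3) - (-4)*(-1) = -12 - 4 = -16.
P⁻¹ = (1/-16) * [[3, 4], [1, -4]].
Dividing each entry by -16 and reducing:
P⁻¹ =
[    -3/16      -1/4 ]
[    -1/16       1/4 ]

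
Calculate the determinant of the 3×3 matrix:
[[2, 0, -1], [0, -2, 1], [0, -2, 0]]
4

Expansion along first row:
det = 2·det([[-2,1],[-2,0]]) - 0·det([[0,1],[0,0]]) + -1·det([[0,-2],[0,-2]])
    = 2·(-2·0 - 1·-2) - 0·(0·0 - 1·0) + -1·(0·-2 - -2·0)
    = 2·2 - 0·0 + -1·0
    = 4 + 0 + 0 = 4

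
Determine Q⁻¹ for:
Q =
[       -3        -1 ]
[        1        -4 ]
det(Q) = 13
Q⁻¹ =
[    -4/13      1/13 ]
[    -1/13     -3/13 ]

For a 2×2 matrix Q = [[a, b], [c, d]] with det(Q) ≠ 0, Q⁻¹ = (1/det(Q)) * [[d, -b], [-c, a]].
det(Q) = (-3)*(-4) - (-1)*(1) = 12 + 1 = 13.
Q⁻¹ = (1/13) * [[-4, 1], [-1, -3]].
Dividing each entry by 13 and reducing:
Q⁻¹ =
[    -4/13      1/13 ]
[    -1/13     -3/13 ]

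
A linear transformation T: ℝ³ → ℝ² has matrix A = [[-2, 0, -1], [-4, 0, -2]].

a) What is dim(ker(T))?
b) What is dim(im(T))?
dim(ker) = 2, dim(im) = 1

Observe that row 2 = 2 × row 1 (so the rows are linearly dependent).
Thus rank(A) = 1 (only one linearly independent row).
dim(im(T)) = rank(A) = 1.
By the rank-nullity theorem applied to T: ℝ³ → ℝ², rank(A) + nullity(A) = 3 (the domain dimension), so dim(ker(T)) = 3 - 1 = 2.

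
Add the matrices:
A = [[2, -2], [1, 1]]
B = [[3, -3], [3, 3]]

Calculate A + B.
[[5, -5], [4, 4]]

Add corresponding elements:
(2)+(3)=5
(-2)+(-3)=-5
(1)+(3)=4
(1)+(3)=4
A + B = [[5, -5], [4, 4]]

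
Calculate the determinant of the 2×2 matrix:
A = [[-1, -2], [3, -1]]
7

For A = [[a, b], [c, d]], det(A) = a*d - b*c.
det(A) = (-1)*(-1) - (-2)*(3) = 1 - -6 = 7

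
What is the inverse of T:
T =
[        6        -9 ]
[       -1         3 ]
det(T) = 9
T⁻¹ =
[      1/3         1 ]
[      1/9       2/3 ]

For a 2×2 matrix T = [[a, b], [c, d]] with det(T) ≠ 0, T⁻¹ = (1/det(T)) * [[d, -b], [-c, a]].
det(T) = (6)*(3) - (-9)*(-1) = 18 - 9 = 9.
T⁻¹ = (1/9) * [[3, 9], [1, 6]].
Dividing each entry by 9 and reducing:
T⁻¹ =
[      1/3         1 ]
[      1/9       2/3 ]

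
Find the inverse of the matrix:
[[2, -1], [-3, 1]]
[[-1, -1], [-3, -2]]

For [[a,b],[c,d]], inverse = (1/det)·[[d,-b],[-c,a]]
det = 2·1 - -1·-3 = -1
Inverse = (1/-1)·[[1, 1], [3, 2]]
        = [[-1, -1], [-3, -2]]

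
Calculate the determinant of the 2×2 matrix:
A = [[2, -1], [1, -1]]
-1

For A = [[a, b], [c, d]], det(A) = a*d - b*c.
det(A) = (2)*(-1) - (-1)*(1) = -2 - -1 = -1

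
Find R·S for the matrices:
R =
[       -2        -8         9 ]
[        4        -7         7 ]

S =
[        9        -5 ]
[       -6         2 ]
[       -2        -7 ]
RS =
[       12       -69 ]
[       64       -83 ]

Matrix multiplication: (RS)[i][j] = sum over k of R[i][k] * S[k][j].
  (RS)[0][0] = (-2)*(9) + (-8)*(-6) + (9)*(-2) = 12
  (RS)[0][1] = (-2)*(-5) + (-8)*(2) + (9)*(-7) = -69
  (RS)[1][0] = (4)*(9) + (-7)*(-6) + (7)*(-2) = 64
  (RS)[1][1] = (4)*(-5) + (-7)*(2) + (7)*(-7) = -83
RS =
[       12       -69 ]
[       64       -83 ]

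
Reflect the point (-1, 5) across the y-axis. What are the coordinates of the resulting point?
(1, 5)

Reflection across y-axis: (-1, 5) → (1, 5)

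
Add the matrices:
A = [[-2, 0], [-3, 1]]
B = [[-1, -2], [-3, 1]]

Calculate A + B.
[[-3, -2], [-6, 2]]

Add corresponding elements:
(-2)+(-1)=-3
(0)+(-2)=-2
(-3)+(-3)=-6
(1)+(1)=2
A + B = [[-3, -2], [-6, 2]]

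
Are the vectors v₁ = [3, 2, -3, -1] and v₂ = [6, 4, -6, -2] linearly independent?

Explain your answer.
No, linearly dependent (v₂ = 2·v₁)

Check whether there is a scalar k with v₂ = k·v₁.
Comparing components, k = 2 satisfies 2·[3, 2, -3, -1] = [6, 4, -6, -2].
Since v₂ is a scalar multiple of v₁, the two vectors are linearly dependent.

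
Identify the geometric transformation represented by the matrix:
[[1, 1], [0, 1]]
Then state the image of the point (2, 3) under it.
horizontal shear with factor 1; image of (2, 3) is (5, 3)

The matrix [[1, k], [0, 1]] sends (x, y) to (x + 1y, y), leaving the y-coordinate fixed: a horizontal shear.
The matrix [[1, 1], [0, 1]] represents: horizontal shear with factor 1.
Applying it to (2, 3): [1·2 + 1·3, 0·2 + 1·3] = (5, 3).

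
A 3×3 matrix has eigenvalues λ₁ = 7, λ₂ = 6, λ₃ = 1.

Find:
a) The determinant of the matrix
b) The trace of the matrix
det = 42, trace = 14

Two standard eigenvalue identities:
- det(A) equals the product of the eigenvalues (counted with multiplicity).
- trace(A) equals the sum of the eigenvalues.
det(A) = (7)*(6)*(1) = 42.
trace(A) = 7 + 6 + 1 = 14.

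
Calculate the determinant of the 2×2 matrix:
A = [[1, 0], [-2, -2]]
-2

For A = [[a, b], [c, d]], det(A) = a*d - b*c.
det(A) = (1)*(-2) - (0)*(-2) = -2 - 0 = -2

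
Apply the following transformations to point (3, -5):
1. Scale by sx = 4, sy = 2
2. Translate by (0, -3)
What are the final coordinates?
(12, -13)

Step 1: Scale (3, -5) by (sx, sy) = (4, 2) → (12, -10)
Step 2: Translate by (0, -3) → (12, -13)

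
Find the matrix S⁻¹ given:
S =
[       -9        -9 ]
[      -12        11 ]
det(S) = -207
S⁻¹ =
[  -11/207     -1/23 ]
[    -4/69      1/23 ]

For a 2×2 matrix S = [[a, b], [c, d]] with det(S) ≠ 0, S⁻¹ = (1/det(S)) * [[d, -b], [-c, a]].
det(S) = (-9)*(11) - (-9)*(-12) = -99 - 108 = -207.
S⁻¹ = (1/-207) * [[11, 9], [12, -9]].
Dividing each entry by -207 and reducing:
S⁻¹ =
[  -11/207     -1/23 ]
[    -4/69      1/23 ]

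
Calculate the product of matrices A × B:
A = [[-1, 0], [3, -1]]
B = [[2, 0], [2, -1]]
[[-2, 0], [4, 1]]

Matrix multiplication:
C[0][0] = -1×2 + 0×2 = -2
C[0][1] = -1×0 + 0×-1 = 0
C[1][0] = 3×2 + -1×2 = 4
C[1][1] = 3×0 + -1×-1 = 1
Result: [[-2, 0], [4, 1]]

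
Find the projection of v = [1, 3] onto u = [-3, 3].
[-1, 1]

The projection of v onto u is proj_u(v) = ((v·u) / (u·u)) · u.
v·u = (1)*(-3) + (3)*(3) = 6.
u·u = (-3)*(-3) + (3)*(3) = 18.
coefficient = 6 / 18 = 1/3.
proj_u(v) = 1/3 · [-3, 3] = [-1, 1].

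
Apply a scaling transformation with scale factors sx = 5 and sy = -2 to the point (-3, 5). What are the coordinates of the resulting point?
(-15, -10)

Scaling matrix:
[[5, 0], [0, -2]]
Result: (-3 × 5, 5 × -2) = (-15, -10)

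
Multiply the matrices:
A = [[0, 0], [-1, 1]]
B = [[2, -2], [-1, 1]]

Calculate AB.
[[0, 0], [-3, 3]]

Each entry (i,j) of AB = sum over k of A[i][k]*B[k][j].
(AB)[0][0] = (0)*(2) + (0)*(-1) = 0
(AB)[0][1] = (0)*(-2) + (0)*(1) = 0
(AB)[1][0] = (-1)*(2) + (1)*(-1) = -3
(AB)[1][1] = (-1)*(-2) + (1)*(1) = 3
AB = [[0, 0], [-3, 3]]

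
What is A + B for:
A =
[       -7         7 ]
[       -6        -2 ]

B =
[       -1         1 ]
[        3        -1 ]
A + B =
[       -8         8 ]
[       -3        -3 ]

Matrix addition is elementwise: (A+B)[i][j] = A[i][j] + B[i][j].
  (A+B)[0][0] = (-7) + (-1) = -8
  (A+B)[0][1] = (7) + (1) = 8
  (A+B)[1][0] = (-6) + (3) = -3
  (A+B)[1][1] = (-2) + (-1) = -3
A + B =
[       -8         8 ]
[       -3        -3 ]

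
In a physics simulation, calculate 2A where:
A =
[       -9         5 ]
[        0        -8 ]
2A =
[      -18        10 ]
[        0       -16 ]

Scalar multiplication is elementwise: (2A)[i][j] = 2 * A[i][j].
  (2A)[0][0] = 2 * (-9) = -18
  (2A)[0][1] = 2 * (5) = 10
  (2A)[1][0] = 2 * (0) = 0
  (2A)[1][1] = 2 * (-8) = -16
2A =
[      -18        10 ]
[        0       -16 ]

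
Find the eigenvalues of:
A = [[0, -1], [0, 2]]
λ = 0, 2

Solve det(A - λI) = 0. For a 2×2 matrix this is λ² - (trace)λ + det = 0.
trace(A) = 0 + 2 = 2.
det(A) = (0)*(2) - (-1)*(0) = 0 - 0 = 0.
Characteristic equation: λ² - (2)λ + (0) = 0.
Discriminant: (2)² - 4*(0) = 4 - 0 = 4.
Roots: λ = (2 ± √4) / 2 = 0, 2.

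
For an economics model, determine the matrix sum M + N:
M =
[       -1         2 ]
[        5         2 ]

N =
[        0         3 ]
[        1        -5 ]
M + N =
[       -1         5 ]
[        6        -3 ]

Matrix addition is elementwise: (M+N)[i][j] = M[i][j] + N[i][j].
  (M+N)[0][0] = (-1) + (0) = -1
  (M+N)[0][1] = (2) + (3) = 5
  (M+N)[1][0] = (5) + (1) = 6
  (M+N)[1][1] = (2) + (-5) = -3
M + N =
[       -1         5 ]
[        6        -3 ]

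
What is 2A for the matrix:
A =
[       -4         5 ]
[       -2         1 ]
2A =
[       -8        10 ]
[       -4         2 ]

Scalar multiplication is elementwise: (2A)[i][j] = 2 * A[i][j].
  (2A)[0][0] = 2 * (-4) = -8
  (2A)[0][1] = 2 * (5) = 10
  (2A)[1][0] = 2 * (-2) = -4
  (2A)[1][1] = 2 * (1) = 2
2A =
[       -8        10 ]
[       -4         2 ]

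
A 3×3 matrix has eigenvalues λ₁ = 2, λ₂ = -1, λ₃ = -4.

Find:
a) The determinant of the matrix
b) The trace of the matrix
det = 8, trace = -3

Two standard eigenvalue identities:
- det(A) equals the product of the eigenvalues (counted with multiplicity).
- trace(A) equals the sum of the eigenvalues.
det(A) = (2)*(-1)*(-4) = 8.
trace(A) = 2 - 1 - 4 = -3.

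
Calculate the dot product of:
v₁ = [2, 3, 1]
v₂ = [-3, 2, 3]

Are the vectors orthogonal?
3, No

The dot product is the sum of products of corresponding components.
v₁·v₂ = (2)*(-3) + (3)*(2) + (1)*(3) = -6 + 6 + 3 = 3.
Two vectors are orthogonal iff their dot product is 0; here the dot product is 3, so the vectors are not orthogonal.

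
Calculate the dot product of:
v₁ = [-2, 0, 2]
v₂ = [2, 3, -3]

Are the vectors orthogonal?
-10, No

The dot product is the sum of products of corresponding components.
v₁·v₂ = (-2)*(2) + (0)*(3) + (2)*(-3) = -4 + 0 - 6 = -10.
Two vectors are orthogonal iff their dot product is 0; here the dot product is -10, so the vectors are not orthogonal.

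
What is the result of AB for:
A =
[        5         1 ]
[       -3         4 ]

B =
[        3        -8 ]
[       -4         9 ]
AB =
[       11       -31 ]
[      -25        60 ]

Matrix multiplication: (AB)[i][j] = sum over k of A[i][k] * B[k][j].
  (AB)[0][0] = (5)*(3) + (1)*(-4) = 11
  (AB)[0][1] = (5)*(-8) + (1)*(9) = -31
  (AB)[1][0] = (-3)*(3) + (4)*(-4) = -25
  (AB)[1][1] = (-3)*(-8) + (4)*(9) = 60
AB =
[       11       -31 ]
[      -25        60 ]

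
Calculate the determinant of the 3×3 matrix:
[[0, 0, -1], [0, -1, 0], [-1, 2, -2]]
1

Expansion along first row:
det = 0·det([[-1,0],[2,-2]]) - 0·det([[0,0],[-1,-2]]) + -1·det([[0,-1],[-1,2]])
    = 0·(-1·-2 - 0·2) - 0·(0·-2 - 0·-1) + -1·(0·2 - -1·-1)
    = 0·2 - 0·0 + -1·-1
    = 0 + 0 + 1 = 1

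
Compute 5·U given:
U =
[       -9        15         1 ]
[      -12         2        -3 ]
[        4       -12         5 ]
5U =
[      -45        75         5 ]
[      -60        10       -15 ]
[       20       -60        25 ]

Scalar multiplication is elementwise: (5U)[i][j] = 5 * U[i][j].
  (5U)[0][0] = 5 * (-9) = -45
  (5U)[0][1] = 5 * (15) = 75
  (5U)[0][2] = 5 * (1) = 5
  (5U)[1][0] = 5 * (-12) = -60
  (5U)[1][1] = 5 * (2) = 10
  (5U)[1][2] = 5 * (-3) = -15
  (5U)[2][0] = 5 * (4) = 20
  (5U)[2][1] = 5 * (-12) = -60
  (5U)[2][2] = 5 * (5) = 25
5U =
[      -45        75         5 ]
[      -60        10       -15 ]
[       20       -60        25 ]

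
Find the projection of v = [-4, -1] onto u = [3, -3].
[-3/2, 3/2]

The projection of v onto u is proj_u(v) = ((v·u) / (u·u)) · u.
v·u = (-4)*(3) + (-1)*(-3) = -9.
u·u = (3)*(3) + (-3)*(-3) = 18.
coefficient = -9 / 18 = -1/2.
proj_u(v) = -1/2 · [3, -3] = [-3/2, 3/2].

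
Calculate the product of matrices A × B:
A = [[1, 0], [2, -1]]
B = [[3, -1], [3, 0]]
[[3, -1], [3, -2]]

Matrix multiplication:
C[0][0] = 1×3 + 0×3 = 3
C[0][1] = 1×-1 + 0×0 = -1
C[1][0] = 2×3 + -1×3 = 3
C[1][1] = 2×-1 + -1×0 = -2
Result: [[3, -1], [3, -2]]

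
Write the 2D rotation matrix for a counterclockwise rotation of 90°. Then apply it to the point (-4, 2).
R = [[0, -1], [1, 0]]; R·(-4, 2) = (-2, -4)

Rotation matrix formula: R(θ) = [[cos θ, -sin θ], [sin θ, cos θ]]
For θ = 90°:
cos(90°) = 0
sin(90°) = 1
R = [[0, -1], [1, 0]]
Apply to (-4, 2): [0·-4 + (-1)·2, 1·-4 + 0·2] = (-2, -4)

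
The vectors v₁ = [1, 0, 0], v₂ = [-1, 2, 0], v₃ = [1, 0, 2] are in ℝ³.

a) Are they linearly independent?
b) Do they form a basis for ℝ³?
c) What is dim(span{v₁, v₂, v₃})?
Yes independent, yes basis, dim = 3

Stack v₁, v₂, v₃ as rows of a 3×3 matrix.
[[1, 0, 0]; [-1, 2, 0]; [1, 0, 2]] is already lower triangular with nonzero diagonal entries (1, 2, 2), so its determinant is the product of the diagonal entries, det = (1)·(2)·(2) = 4 ≠ 0, and the rows are linearly independent.
Three linearly independent vectors in ℝ³ form a basis for ℝ³, so dim(span{v₁,v₂,v₃}) = 3.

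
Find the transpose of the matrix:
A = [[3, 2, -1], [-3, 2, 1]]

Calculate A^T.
[[3, -3], [2, 2], [-1, 1]]

The transpose sends entry (i,j) to (j,i); rows become columns.
Row 0 of A: [3, 2, -1] -> column 0 of A^T.
Row 1 of A: [-3, 2, 1] -> column 1 of A^T.
A^T = [[3, -3], [2, 2], [-1, 1]]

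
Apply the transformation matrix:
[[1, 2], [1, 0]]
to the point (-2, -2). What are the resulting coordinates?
(-6, -2)

Matrix multiplication:
[[1, 2], [1, 0]] × [-2, -2]ᵀ
= [1×-2 + 2×-2, 1×-2 + 0×-2]ᵀ
= [-6.0000, -2.0000]ᵀ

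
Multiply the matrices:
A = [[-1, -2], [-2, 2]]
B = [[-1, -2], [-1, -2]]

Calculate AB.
[[3, 6], [0, 0]]

Each entry (i,j) of AB = sum over k of A[i][k]*B[k][j].
(AB)[0][0] = (-1)*(-1) + (-2)*(-1) = 3
(AB)[0][1] = (-1)*(-2) + (-2)*(-2) = 6
(AB)[1][0] = (-2)*(-1) + (2)*(-1) = 0
(AB)[1][1] = (-2)*(-2) + (2)*(-2) = 0
AB = [[3, 6], [0, 0]]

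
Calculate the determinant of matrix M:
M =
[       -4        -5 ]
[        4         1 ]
det(M) = 16

For a 2×2 matrix [[a, b], [c, d]], det = a*d - b*c.
det(M) = (-4)*(1) - (-5)*(4) = -4 + 20 = 16.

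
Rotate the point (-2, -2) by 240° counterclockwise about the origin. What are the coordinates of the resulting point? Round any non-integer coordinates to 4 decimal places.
(-0.7321, 2.7321)

Rotation matrix R(θ) = [[cos θ, -sin θ], [sin θ, cos θ]]; for θ = 240°:
R = [[-1/2, √3/2], [-√3/2, -1/2]]
Result: R × [-2, -2]ᵀ = [-1/2·-2 + (√3/2)·-2, -√3/2·-2 + (-1/2)·-2]ᵀ = (-0.7321, 2.7321)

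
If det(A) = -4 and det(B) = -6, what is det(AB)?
24

Use the multiplicative property of determinants: det(AB) = det(A)*det(B).
det(AB) = (-4)*(-6) = 24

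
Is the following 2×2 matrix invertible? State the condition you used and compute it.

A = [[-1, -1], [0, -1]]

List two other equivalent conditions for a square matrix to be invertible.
Yes, invertible; det(A) = 1 ≠ 0. Equivalent conditions: rank(A) = 2; Ax = 0 has only the trivial solution; 0 is not an eigenvalue; the columns of A are linearly independent.

To check invertibility, compute det(A).
The given matrix is triangular, so det(A) equals the product of its diagonal entries = 1 ≠ 0.
Since det(A) ≠ 0, A is invertible.
Equivalent conditions for a square matrix A to be invertible:
- rank(A) = 2 (full rank).
- The homogeneous system Ax = 0 has only the trivial solution x = 0.
- 0 is not an eigenvalue of A.
- The columns (equivalently rows) of A are linearly independent.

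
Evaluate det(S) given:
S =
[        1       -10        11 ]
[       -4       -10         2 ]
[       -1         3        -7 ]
det(S) = 122

Expand along row 0 (cofactor expansion): det(S) = a*(e*i - f*h) - b*(d*i - f*g) + c*(d*h - e*g), where the 3×3 is [[a, b, c], [d, e, f], [g, h, i]].
Minor M_00 = (-10)*(-7) - (2)*(3) = 70 - 6 = 64.
Minor M_01 = (-4)*(-7) - (2)*(-1) = 28 + 2 = 30.
Minor M_02 = (-4)*(3) - (-10)*(-1) = -12 - 10 = -22.
det(S) = (1)*(64) - (-10)*(30) + (11)*(-22) = 64 + 300 - 242 = 122.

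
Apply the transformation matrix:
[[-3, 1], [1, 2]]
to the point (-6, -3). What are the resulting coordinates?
(15, -12)

Matrix multiplication:
[[-3, 1], [1, 2]] × [-6, -3]ᵀ
= [-3×-6 + 1×-3, 1×-6 + 2×-3]ᵀ
= [15.0000, -12.0000]ᵀ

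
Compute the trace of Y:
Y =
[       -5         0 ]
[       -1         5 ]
tr(Y) = -5 + 5 = 0

The trace of a square matrix is the sum of its diagonal entries.
Diagonal entries of Y: Y[0][0] = -5, Y[1][1] = 5.
tr(Y) = -5 + 5 = 0.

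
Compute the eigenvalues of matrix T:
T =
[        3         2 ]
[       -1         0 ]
λ = 1, 2

Solve det(T - λI) = 0. For a 2×2 matrix the characteristic equation is λ² - (trace)λ + det = 0.
trace(T) = a + d = 3 + 0 = 3.
det(T) = a*d - b*c = (3)*(0) - (2)*(-1) = 0 + 2 = 2.
Characteristic equation: λ² - (3)λ + (2) = 0.
Discriminant = (3)² - 4*(2) = 9 - 8 = 1.
λ = (3 ± √1) / 2 = (3 ± 1) / 2 = 1, 2.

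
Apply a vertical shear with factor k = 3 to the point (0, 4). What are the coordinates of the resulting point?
(0, 4)

Shear matrix for vertical shear with factor k = 3:
[[1, 0], [3, 1]]
Result: (0, 4) → (0, 4)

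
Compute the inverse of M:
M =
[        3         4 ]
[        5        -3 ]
det(M) = -29
M⁻¹ =
[     3/29      4/29 ]
[     5/29     -3/29 ]

For a 2×2 matrix M = [[a, b], [c, d]] with det(M) ≠ 0, M⁻¹ = (1/det(M)) * [[d, -b], [-c, a]].
det(M) = (3)*(-3) - (4)*(5) = -9 - 20 = -29.
M⁻¹ = (1/-29) * [[-3, -4], [-5, 3]].
Dividing each entry by -29 and reducing:
M⁻¹ =
[     3/29      4/29 ]
[     5/29     -3/29 ]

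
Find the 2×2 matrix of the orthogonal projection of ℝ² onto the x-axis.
[[1, 0], [0, 0]]

The orthogonal projection onto the line spanned by a nonzero vector u = (a, b) has matrix P = (u uᵀ) / (uᵀ u) = (1/(a² + b²)) · [[a², ab], [ab, b²]].
Here u = (1, 0), so a² + b² = 1 + 0 = 1.
P = (1/1) · [[1, 0], [0, 0]] = [[1, 0], [0, 0]].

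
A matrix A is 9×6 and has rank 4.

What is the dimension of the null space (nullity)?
2

The rank-nullity theorem for an m×n matrix states:
rank(A) + nullity(A) = n (the number of columns).
Here n = 6 and rank(A) = 4, so nullity(A) = 6 - 4 = 2.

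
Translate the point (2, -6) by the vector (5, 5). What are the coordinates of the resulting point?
(7, -1)

Translation by (5, 5):
x' = 2 + 5 = 7
y' = -6 + 5 = -1
Homogeneous matrix: [[1, 0, 5], [0, 1, 5], [0, 0, 1]]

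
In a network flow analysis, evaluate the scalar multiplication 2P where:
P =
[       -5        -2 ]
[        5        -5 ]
2P =
[      -10        -4 ]
[       10       -10 ]

Scalar multiplication is elementwise: (2P)[i][j] = 2 * P[i][j].
  (2P)[0][0] = 2 * (-5) = -10
  (2P)[0][1] = 2 * (-2) = -4
  (2P)[1][0] = 2 * (5) = 10
  (2P)[1][1] = 2 * (-5) = -10
2P =
[      -10        -4 ]
[       10       -10 ]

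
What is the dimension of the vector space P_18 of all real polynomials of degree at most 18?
Dimension = 19

A polynomial of degree at most 18 can be written as a₀ + a₁x + a₂x² + … + a_18x^18, with 19 free coefficients a₀, …, a_18.
The set {1, x, x², …, x^18} is a basis: it spans P_18 (every such polynomial is a linear combination of these) and is linearly independent (a polynomial is zero iff all its coefficients are zero).
Therefore dim(P_18) = 18 + 1 = 19.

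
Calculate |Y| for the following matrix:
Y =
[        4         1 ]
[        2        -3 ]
det(Y) = -14

For a 2×2 matrix [[a, b], [c, d]], det = a*d - b*c.
det(Y) = (4)*(-3) - (1)*(2) = -12 - 2 = -14.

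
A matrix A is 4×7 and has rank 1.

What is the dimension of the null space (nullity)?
6

The rank-nullity theorem for an m×n matrix states:
rank(A) + nullity(A) = n (the number of columns).
Here n = 7 and rank(A) = 1, so nullity(A) = 7 - 1 = 6.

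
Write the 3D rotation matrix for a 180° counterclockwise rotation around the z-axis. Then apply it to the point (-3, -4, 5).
R = [[-1, 0, 0], [0, -1, 0], [0, 0, 1]]; R·(-3, -4, 5) = (3, 4, 5)

Rotation matrix for 180° around z-axis:
cos(180°) = -1, sin(180°) = 0
R = [[-1, 0, 0], [0, -1, 0], [0, 0, 1]]
Apply to (-3, -4, 5): R·[-3, -4, 5]ᵀ = (3, 4, 5)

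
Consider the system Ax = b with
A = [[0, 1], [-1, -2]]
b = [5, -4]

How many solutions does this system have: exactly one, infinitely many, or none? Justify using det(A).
Exactly one solution

Compute det(A) = (0)*(-2) - (1)*(-1) = 1.
Because det(A) ≠ 0, A is invertible and Ax = b has a unique solution for every b (here x = A⁻¹ b).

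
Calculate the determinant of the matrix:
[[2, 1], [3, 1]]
-1

For a 2×2 matrix [[a, b], [c, d]], det = ad - bc
det = (2)(1) - (1)(3) = 2 - 3 = -1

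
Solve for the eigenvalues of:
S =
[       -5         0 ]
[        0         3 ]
λ = -5, 3

Solve det(S - λI) = 0. For a 2×2 matrix the characteristic equation is λ² - (trace)λ + det = 0.
trace(S) = a + d = -5 + 3 = -2.
det(S) = a*d - b*c = (-5)*(3) - (0)*(0) = -15 - 0 = -15.
Characteristic equation: λ² - (-2)λ + (-15) = 0.
Discriminant = (-2)² - 4*(-15) = 4 + 60 = 64.
λ = (-2 ± √64) / 2 = (-2 ± 8) / 2 = -5, 3.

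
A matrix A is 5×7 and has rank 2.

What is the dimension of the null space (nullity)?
5

The rank-nullity theorem for an m×n matrix states:
rank(A) + nullity(A) = n (the number of columns).
Here n = 7 and rank(A) = 2, so nullity(A) = 7 - 2 = 5.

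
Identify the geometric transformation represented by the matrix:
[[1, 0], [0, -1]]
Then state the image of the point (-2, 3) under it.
reflection across the x-axis; image of (-2, 3) is (-2, -3)

This is a symmetric orthogonal matrix with determinant -1, which characterizes a reflection in ℝ².
The matrix [[1, 0], [0, -1]] represents: reflection across the x-axis.
Applying it to (-2, 3): [1·-2 + 0·3, 0·-2 + -1·3] = (-2, -3).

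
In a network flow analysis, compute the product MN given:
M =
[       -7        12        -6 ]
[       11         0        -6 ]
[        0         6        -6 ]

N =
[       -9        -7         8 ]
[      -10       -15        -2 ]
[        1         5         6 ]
MN =
[      -63      -161      -116 ]
[     -105      -107        52 ]
[      -66      -120       -48 ]

Matrix multiplication: (MN)[i][j] = sum over k of M[i][k] * N[k][j].
  (MN)[0][0] = (-7)*(-9) + (12)*(-10) + (-6)*(1) = -63
  (MN)[0][1] = (-7)*(-7) + (12)*(-15) + (-6)*(5) = -161
  (MN)[0][2] = (-7)*(8) + (12)*(-2) + (-6)*(6) = -116
  (MN)[1][0] = (11)*(-9) + (0)*(-10) + (-6)*(1) = -105
  (MN)[1][1] = (11)*(-7) + (0)*(-15) + (-6)*(5) = -107
  (MN)[1][2] = (11)*(8) + (0)*(-2) + (-6)*(6) = 52
  (MN)[2][0] = (0)*(-9) + (6)*(-10) + (-6)*(1) = -66
  (MN)[2][1] = (0)*(-7) + (6)*(-15) + (-6)*(5) = -120
  (MN)[2][2] = (0)*(8) + (6)*(-2) + (-6)*(6) = -48
MN =
[      -63      -161      -116 ]
[     -105      -107        52 ]
[      -66      -120       -48 ]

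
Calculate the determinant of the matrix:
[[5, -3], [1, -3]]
-12

For a 2×2 matrix [[a, b], [c, d]], det = ad - bc
det = (5)(-3) - (-3)(1) = -15 - -3 = -12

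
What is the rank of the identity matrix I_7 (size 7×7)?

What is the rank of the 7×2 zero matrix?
rank(I_7) = 7, rank(0) = 0

The identity I_7 has 7 columns that are the standard basis vectors e_1, …, e_7. These are linearly independent, so all 7 columns are pivots and rank(I_7) = 7.
The 7×2 zero matrix has every entry zero, so every row is the zero row and there are no pivots; rank(0) = 0.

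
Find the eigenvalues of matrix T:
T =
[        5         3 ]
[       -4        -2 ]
λ = 1, 2

Solve det(T - λI) = 0. For a 2×2 matrix the characteristic equation is λ² - (trace)λ + det = 0.
trace(T) = a + d = 5 - 2 = 3.
det(T) = a*d - b*c = (5)*(-2) - (3)*(-4) = -10 + 12 = 2.
Characteristic equation: λ² - (3)λ + (2) = 0.
Discriminant = (3)² - 4*(2) = 9 - 8 = 1.
λ = (3 ± √1) / 2 = (3 ± 1) / 2 = 1, 2.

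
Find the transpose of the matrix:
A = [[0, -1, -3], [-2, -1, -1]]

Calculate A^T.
[[0, -2], [-1, -1], [-3, -1]]

The transpose sends entry (i,j) to (j,i); rows become columns.
Row 0 of A: [0, -1, -3] -> column 0 of A^T.
Row 1 of A: [-2, -1, -1] -> column 1 of A^T.
A^T = [[0, -2], [-1, -1], [-3, -1]]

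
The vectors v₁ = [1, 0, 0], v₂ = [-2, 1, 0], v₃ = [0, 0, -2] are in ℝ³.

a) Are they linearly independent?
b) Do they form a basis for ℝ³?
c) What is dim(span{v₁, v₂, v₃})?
Yes independent, yes basis, dim = 3

Stack v₁, v₂, v₃ as rows of a 3×3 matrix.
[[1, 0, 0]; [-2, 1, 0]; [0, 0, -2]] is already lower triangular with nonzero diagonal entries (1, 1, -2), so its determinant is the product of the diagonal entries, det = (1)·(1)·(-2) = -2 ≠ 0, and the rows are linearly independent.
Three linearly independent vectors in ℝ³ form a basis for ℝ³, so dim(span{v₁,v₂,v₃}) = 3.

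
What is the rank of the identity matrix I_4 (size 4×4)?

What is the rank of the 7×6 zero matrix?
rank(I_4) = 4, rank(0) = 0

The identity I_4 has 4 columns that are the standard basis vectors e_1, …, e_4. These are linearly independent, so all 4 columns are pivots and rank(I_4) = 4.
The 7×6 zero matrix has every entry zero, so every row is the zero row and there are no pivots; rank(0) = 0.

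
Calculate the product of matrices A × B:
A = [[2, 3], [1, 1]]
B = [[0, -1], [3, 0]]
[[9, -2], [3, -1]]

Matrix multiplication:
C[0][0] = 2×0 + 3×3 = 9
C[0][1] = 2×-1 + 3×0 = -2
C[1][0] = 1×0 + 1×3 = 3
C[1][1] = 1×-1 + 1×0 = -1
Result: [[9, -2], [3, -1]]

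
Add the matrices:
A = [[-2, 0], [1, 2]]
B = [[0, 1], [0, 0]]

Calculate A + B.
[[-2, 1], [1, 2]]

Add corresponding elements:
(-2)+(0)=-2
(0)+(1)=1
(1)+(0)=1
(2)+(0)=2
A + B = [[-2, 1], [1, 2]]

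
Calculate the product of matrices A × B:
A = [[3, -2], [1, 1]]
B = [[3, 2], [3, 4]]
[[3, -2], [6, 6]]

Matrix multiplication:
C[0][0] = 3×3 + -2×3 = 3
C[0][1] = 3×2 + -2×4 = -2
C[1][0] = 1×3 + 1×3 = 6
C[1][1] = 1×2 + 1×4 = 6
Result: [[3, -2], [6, 6]]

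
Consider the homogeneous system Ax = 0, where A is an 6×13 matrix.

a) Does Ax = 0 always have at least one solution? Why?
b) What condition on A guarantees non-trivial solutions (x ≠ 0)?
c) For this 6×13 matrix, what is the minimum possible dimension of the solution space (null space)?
a) Yes, x = 0 is always a solution. b) When A has linearly dependent columns (rank < n). c) Minimum nullity = 7.

a) x = 0 satisfies A·0 = 0, so the zero vector is always a solution.
b) Non-trivial solutions exist iff the columns of A are linearly dependent, equivalently rank(A) < n (the number of columns).
c) By rank-nullity, rank(A) + nullity(A) = n = 13. Since A has only 6 rows, rank(A) ≤ 6, so nullity(A) ≥ 13 - 6 = 7.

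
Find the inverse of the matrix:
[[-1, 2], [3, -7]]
[[-7, -2], [-3, -1]]

For [[a,b],[c,d]], inverse = (1/det)·[[d,-b],[-c,a]]
det = -1·-7 - 2·3 = 1
Inverse = (1/1)·[[-7, -2], [-3, -1]]
        = [[-7, -2], [-3, -1]]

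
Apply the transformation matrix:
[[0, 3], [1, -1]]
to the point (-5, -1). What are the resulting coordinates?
(-3, -4)

Matrix multiplication:
[[0, 3], [1, -1]] × [-5, -1]ᵀ
= [0×-5 + 3×-1, 1×-5 + -1×-1]ᵀ
= [-3.0000, -4.0000]ᵀ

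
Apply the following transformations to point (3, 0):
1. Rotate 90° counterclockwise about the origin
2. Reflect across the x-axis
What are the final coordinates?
(0, -3)

Step 1: Rotate 90° → (0, 3)
Step 2: Reflect across the x-axis → (0, -3)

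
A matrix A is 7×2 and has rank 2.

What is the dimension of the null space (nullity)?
0

The rank-nullity theorem for an m×n matrix states:
rank(A) + nullity(A) = n (the number of columns).
Here n = 2 and rank(A) = 2, so nullity(A) = 2 - 2 = 0.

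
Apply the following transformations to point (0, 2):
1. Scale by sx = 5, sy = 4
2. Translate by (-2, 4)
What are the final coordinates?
(-2, 12)

Step 1: Scale (0, 2) by (sx, sy) = (5, 4) → (0, 8)
Step 2: Translate by (-2, 4) → (-2, 12)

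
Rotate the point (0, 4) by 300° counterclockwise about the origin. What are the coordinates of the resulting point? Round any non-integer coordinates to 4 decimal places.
(3.4641, 2.0000)

Rotation matrix R(θ) = [[cos θ, -sin θ], [sin θ, cos θ]]; for θ = 300°:
R = [[1/2, √3/2], [-√3/2, 1/2]]
Result: R × [0, 4]ᵀ = [1/2·0 + (√3/2)·4, -√3/2·0 + (1/2)·4]ᵀ = (3.4641, 2.0000)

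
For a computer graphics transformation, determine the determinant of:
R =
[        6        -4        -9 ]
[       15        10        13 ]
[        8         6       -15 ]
det(R) = -2774

Expand along row 0 (cofactor expansion): det(R) = a*(e*i - f*h) - b*(d*i - f*g) + c*(d*h - e*g), where the 3×3 is [[a, b, c], [d, e, f], [g, h, i]].
Minor M_00 = (10)*(-15) - (13)*(6) = -150 - 78 = -228.
Minor M_01 = (15)*(-15) - (13)*(8) = -225 - 104 = -329.
Minor M_02 = (15)*(6) - (10)*(8) = 90 - 80 = 10.
det(R) = (6)*(-228) - (-4)*(-329) + (-9)*(10) = -1368 - 1316 - 90 = -2774.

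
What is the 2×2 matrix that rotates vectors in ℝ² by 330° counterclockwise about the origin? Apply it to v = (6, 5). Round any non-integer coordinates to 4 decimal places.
R = [[√3/2, 1/2], [-1/2, √3/2]]; R·v = (7.6962, 1.3301)

A counterclockwise rotation by angle θ in ℝ² has matrix R(θ) = [[cos θ, -sin θ], [sin θ, cos θ]].
For θ = 330°: cos θ = √3/2, sin θ = -1/2.
R(330°) = [[√3/2, 1/2], [-1/2, √3/2]].
R·v = [√3/2·6 + (1/2)·5, -1/2·6 + √3/2·5] = (7.6962, 1.3301).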